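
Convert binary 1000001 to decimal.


1000001 in decimal = 65

65


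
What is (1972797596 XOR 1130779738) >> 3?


Step 1: 1972797596 ^ 1130779738 = 921752774
Step 2: 921752774 >> 3 = 115219096

115219096


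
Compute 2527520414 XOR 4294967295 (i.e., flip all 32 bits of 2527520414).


2527520414 ^ 4294967295 = 1767446881

1767446881


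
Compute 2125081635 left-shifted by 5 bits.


0b1111110101010100010110000100011 << 5 = 0b111111010101010001011000010001100000 = 68002612320

68002612320


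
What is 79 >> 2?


0b1001111 >> 2 = 0b10011 = 19

19


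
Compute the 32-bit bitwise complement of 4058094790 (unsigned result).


~0b11110001111000011001110011000110 = 0b1110000111100110001100111001 = 236872505 (32-bit unsigned)

236872505


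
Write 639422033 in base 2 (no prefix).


639422033 = 100110000111001100111001010001 in binary

100110000111001100111001010001


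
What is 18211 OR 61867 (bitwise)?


0b100011100100011 | 0b1111000110101011 = 0b1111011110101011 = 63403

63403


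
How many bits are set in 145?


0b10010001 has 3 set bits

3


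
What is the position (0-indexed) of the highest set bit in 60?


0b111100. Highest set bit at position 5

5


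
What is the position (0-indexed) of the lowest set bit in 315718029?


0b10010110100010111100110001101. Lowest set bit at position 0

0


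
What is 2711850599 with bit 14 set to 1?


2711850599 | (1 << 14) = 2711850599 | 16384 = 2711866983

2711866983


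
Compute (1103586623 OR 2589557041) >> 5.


Step 1: 1103586623 | 2589557041 = 3688883519
Step 2: 3688883519 >> 5 = 115277609

115277609


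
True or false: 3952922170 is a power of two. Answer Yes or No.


0b11101011100111001100111000111010. Multiple bits set => No

No


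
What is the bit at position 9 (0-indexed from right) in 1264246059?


0b1001011010110101101110100101011, position 9 = 0

0


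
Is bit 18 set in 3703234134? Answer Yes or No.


0b11011100101110101101111001010110, bit 18 = 0. No

No


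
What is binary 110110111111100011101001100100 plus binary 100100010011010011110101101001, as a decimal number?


110110111111100011101001100100 + 100100010011010011110101101001 = 1011011010010110111011111001101 = 1531672525

1531672525


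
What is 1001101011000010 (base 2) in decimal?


1001101011000010 in decimal = 39618

39618


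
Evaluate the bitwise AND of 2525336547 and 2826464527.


0b10010110100001011001001111100011 & 0b10101000011110000110110100001111 = 0b10000000000000000000000100000011 = 2147483907

2147483907


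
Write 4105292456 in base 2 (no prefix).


4105292456 = 11110100101100011100101010101000 in binary

11110100101100011100101010101000


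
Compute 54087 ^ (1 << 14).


54087 ^ (1 << 14) = 54087 ^ 16384 = 37703

37703


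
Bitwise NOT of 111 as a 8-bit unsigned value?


~0b1101111 = 0b10010000 = 144 (8-bit unsigned)

144


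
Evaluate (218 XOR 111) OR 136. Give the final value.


Step 1: 218 ^ 111 = 181
Step 2: 181 | 136 = 189

189


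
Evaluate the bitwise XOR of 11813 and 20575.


0b10111000100101 ^ 0b101000001011111 = 0b111111001111010 = 32378

32378


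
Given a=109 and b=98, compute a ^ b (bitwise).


109 ^ 98 = 15

15


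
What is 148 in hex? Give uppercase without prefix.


148 = 94 hex

94


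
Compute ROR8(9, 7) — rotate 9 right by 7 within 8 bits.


Rotate 0b1001 right by 7 (8-bit) = 0b10010 = 18

18


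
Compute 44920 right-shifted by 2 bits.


0b1010111101111000 >> 2 = 0b10101111011110 = 11230

11230


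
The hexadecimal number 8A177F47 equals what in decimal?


8A177F47 hex = 2316795719 decimal

2316795719


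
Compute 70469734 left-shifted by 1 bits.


0b100001100110100100001100110 << 1 = 0b1000011001101001000011001100 = 140939468

140939468


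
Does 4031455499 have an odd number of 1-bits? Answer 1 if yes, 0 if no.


0b11110000010010110010000100001011 has 13 ones => parity 1

1


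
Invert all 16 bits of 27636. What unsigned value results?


27636 ^ 65535 = 37899

37899


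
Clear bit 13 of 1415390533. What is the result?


1415390533 & ~(1 << 13) = 1415382341

1415382341


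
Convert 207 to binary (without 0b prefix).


207 = 11001111 in binary

11001111


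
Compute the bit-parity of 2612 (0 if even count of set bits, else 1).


0b101000110100 has 5 ones => parity 1

1


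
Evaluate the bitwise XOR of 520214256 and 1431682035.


0b11111000000011101011011110000 ^ 0b1010101010101011011101111110011 = 0b1001010010101000110110100000011 = 1247046915

1247046915


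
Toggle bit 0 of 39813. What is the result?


39813 ^ (1 << 0) = 39813 ^ 1 = 39812

39812


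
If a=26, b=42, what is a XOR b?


26 ^ 42 = 48

48


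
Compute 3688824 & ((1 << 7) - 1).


3688824 & 127 = 120

120


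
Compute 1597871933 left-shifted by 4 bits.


0b1011111001111011001011100111101 << 4 = 0b10111110011110110010111001111010000 = 25565950928

25565950928


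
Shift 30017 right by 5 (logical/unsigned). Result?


0b111010101000001 >> 5 = 0b1110101010 = 938

938


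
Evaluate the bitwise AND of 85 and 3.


0b1010101 & 0b11 = 0b1 = 1

1


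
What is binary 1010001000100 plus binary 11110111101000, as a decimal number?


1010001000100 + 11110111101000 = 101001000101100 = 21036

21036


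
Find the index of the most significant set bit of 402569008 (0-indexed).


0b10111111111101011011100110000. Highest set bit at position 28

28


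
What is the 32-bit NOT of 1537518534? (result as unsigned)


~0b1011011101001001010101111000110 = 0b10100100010110110101010000111001 = 2757448761 (32-bit unsigned)

2757448761


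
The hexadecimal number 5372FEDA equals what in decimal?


5372FEDA hex = 1400045274 decimal

1400045274


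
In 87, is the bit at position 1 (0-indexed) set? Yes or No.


0b1010111, bit 1 = 1. Yes

Yes


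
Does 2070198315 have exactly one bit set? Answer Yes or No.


0b1111011011001001011100000101011. Multiple bits set => No

No


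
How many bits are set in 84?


0b1010100 has 3 set bits

3


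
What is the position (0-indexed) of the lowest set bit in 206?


0b11001110. Lowest set bit at position 1

1


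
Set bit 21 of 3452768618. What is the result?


3452768618 | (1 << 21) = 3452768618 | 2097152 = 3454865770

3454865770


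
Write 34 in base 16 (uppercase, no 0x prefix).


34 = 22 hex

22


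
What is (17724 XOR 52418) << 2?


Step 1: 17724 ^ 52418 = 35326
Step 2: 35326 << 2 = 141304

141304


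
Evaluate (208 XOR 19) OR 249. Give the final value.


Step 1: 208 ^ 19 = 195
Step 2: 195 | 249 = 251

251


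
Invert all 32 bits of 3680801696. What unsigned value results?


3680801696 ^ 4294967295 = 614165599

614165599


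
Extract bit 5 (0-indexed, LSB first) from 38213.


0b1001010101000101, position 5 = 0

0


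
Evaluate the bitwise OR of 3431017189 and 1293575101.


0b11001100100000010010101011100101 | 0b1001101000110100110001110111101 = 0b11001101100110110110101111111101 = 3449515005

3449515005


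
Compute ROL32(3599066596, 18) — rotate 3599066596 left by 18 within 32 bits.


Rotate 0b11010110100001010110010111100100 left by 18 (32-bit) = 0b10010111100100110101101000010101 = 2543016469

2543016469


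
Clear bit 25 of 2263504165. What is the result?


2263504165 & ~(1 << 25) = 2229949733

2229949733


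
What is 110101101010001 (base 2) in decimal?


110101101010001 in decimal = 27473

27473


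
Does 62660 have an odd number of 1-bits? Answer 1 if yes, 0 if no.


0b1111010011000100 has 8 ones => parity 0

0


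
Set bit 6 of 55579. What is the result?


55579 | (1 << 6) = 55579 | 64 = 55643

55643


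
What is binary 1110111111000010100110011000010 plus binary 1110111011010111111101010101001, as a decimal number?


1110111111000010100110011000010 + 1110111011010111111101010101001 = 11101111010011010100011101101011 = 4014819179

4014819179


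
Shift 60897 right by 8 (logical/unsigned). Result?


0b1110110111100001 >> 8 = 0b11101101 = 237

237


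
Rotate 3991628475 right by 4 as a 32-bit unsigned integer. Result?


Rotate 0b11101101111010110110101010111011 right by 4 (32-bit) = 0b10111110110111101011011010101011 = 3202266795

3202266795


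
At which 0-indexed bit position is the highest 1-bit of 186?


0b10111010. Highest set bit at position 7

7


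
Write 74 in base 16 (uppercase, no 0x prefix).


74 = 4A hex

4A


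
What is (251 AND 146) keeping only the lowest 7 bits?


Step 1: 251 & 146 = 146
Step 2: 146 & 127 = 18

18


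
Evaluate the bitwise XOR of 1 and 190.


0b1 ^ 0b10111110 = 0b10111111 = 191

191


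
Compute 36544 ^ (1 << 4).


36544 ^ (1 << 4) = 36544 ^ 16 = 36560

36560


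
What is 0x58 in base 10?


58 hex = 88 decimal

88


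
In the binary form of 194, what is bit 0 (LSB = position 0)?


0b11000010, position 0 = 0

0


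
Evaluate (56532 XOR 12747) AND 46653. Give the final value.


Step 1: 56532 ^ 12747 = 60703
Step 2: 60703 & 46653 = 42013

42013


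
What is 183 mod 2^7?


183 & 127 = 55

55


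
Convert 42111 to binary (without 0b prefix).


42111 = 1010010001111111 in binary

1010010001111111


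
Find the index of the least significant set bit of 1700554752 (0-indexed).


0b1100101010111000110100000000000. Lowest set bit at position 11

11


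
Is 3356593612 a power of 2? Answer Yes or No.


0b11001000000100011000110111001100. Multiple bits set => No

No


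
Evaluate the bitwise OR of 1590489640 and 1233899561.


0b1011110110011001111001000101000 | 0b1001001100010111101000000101001 = 0b1011111110011111111001000101001 = 1607463465

1607463465


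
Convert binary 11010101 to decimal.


11010101 in decimal = 213

213


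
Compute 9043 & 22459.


0b10001101010011 & 0b101011110111011 = 0b1100010011 = 787

787


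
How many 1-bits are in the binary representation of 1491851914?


0b1011000111010111101101010001010 has 17 set bits

17


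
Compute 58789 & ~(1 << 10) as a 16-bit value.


58789 & ~(1 << 10) = 57765

57765


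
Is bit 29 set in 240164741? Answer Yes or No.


0b1110010100001001111110000101, bit 29 = 0. No

No


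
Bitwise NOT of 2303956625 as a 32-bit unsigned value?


~0b10001001010100111001011010010001 = 0b1110110101011000110100101101110 = 1991010670 (32-bit unsigned)

1991010670


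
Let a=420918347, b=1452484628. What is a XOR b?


420918347 ^ 1452484628 = 1334156383

1334156383


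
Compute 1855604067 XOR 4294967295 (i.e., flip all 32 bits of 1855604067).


1855604067 ^ 4294967295 = 2439363228

2439363228


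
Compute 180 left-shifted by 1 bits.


0b10110100 << 1 = 0b101101000 = 360

360


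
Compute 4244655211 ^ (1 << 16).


4244655211 ^ (1 << 16) = 4244655211 ^ 65536 = 4244720747

4244720747


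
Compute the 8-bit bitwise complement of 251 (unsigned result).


~0b11111011 = 0b100 = 4 (8-bit unsigned)

4


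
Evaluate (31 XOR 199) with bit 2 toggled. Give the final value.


Step 1: 31 ^ 199 = 216
Step 2: 216 ^ (1 << 2) = 216 ^ 4 = 220

220


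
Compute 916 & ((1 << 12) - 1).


916 & 4095 = 916

916


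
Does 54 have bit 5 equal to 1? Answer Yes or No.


0b110110, bit 5 = 1. Yes

Yes


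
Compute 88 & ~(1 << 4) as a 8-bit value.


88 & ~(1 << 4) = 72

72


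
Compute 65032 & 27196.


0b1111111000001000 & 0b110101000111100 = 0b110101000001000 = 27144

27144


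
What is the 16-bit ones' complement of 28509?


28509 ^ 65535 = 37026

37026


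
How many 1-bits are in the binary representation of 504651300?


0b11110000101000101111000100100 has 13 set bits

13


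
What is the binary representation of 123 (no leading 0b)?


123 = 1111011 in binary

1111011


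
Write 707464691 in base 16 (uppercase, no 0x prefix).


707464691 = 2A2B0DF3 hex

2A2B0DF3


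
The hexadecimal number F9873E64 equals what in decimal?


F9873E64 hex = 4186390116 decimal

4186390116


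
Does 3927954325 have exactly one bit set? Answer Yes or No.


0b11101010000111111101001110010101. Multiple bits set => No

No


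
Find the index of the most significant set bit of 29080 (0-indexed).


0b111000110011000. Highest set bit at position 14

14


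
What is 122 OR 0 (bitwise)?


0b1111010 | 0b0 = 0b1111010 = 122

122


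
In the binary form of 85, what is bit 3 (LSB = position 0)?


0b1010101, position 3 = 0

0


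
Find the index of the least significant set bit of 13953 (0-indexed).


0b11011010000001. Lowest set bit at position 0

0


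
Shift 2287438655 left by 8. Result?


0b10001000010101111000101100111111 << 8 = 0b1000100001010111100010110011111100000000 = 585584295680

585584295680


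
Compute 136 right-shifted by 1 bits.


0b10001000 >> 1 = 0b1000100 = 68

68


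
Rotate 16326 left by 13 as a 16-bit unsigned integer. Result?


Rotate 0b11111111000110 left by 13 (16-bit) = 0b1100011111111000 = 51192

51192


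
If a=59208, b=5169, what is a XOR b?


59208 ^ 5169 = 62329

62329


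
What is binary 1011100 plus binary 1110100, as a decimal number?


1011100 + 1110100 = 11010000 = 208

208


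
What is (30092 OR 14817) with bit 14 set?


Step 1: 30092 | 14817 = 32237
Step 2: 32237 | (1 << 14) = 32237 | 16384 = 32237

32237


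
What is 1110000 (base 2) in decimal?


1110000 in decimal = 112

112


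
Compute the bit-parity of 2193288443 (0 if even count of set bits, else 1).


0b10000010101110101110110011111011 has 19 ones => parity 1

1


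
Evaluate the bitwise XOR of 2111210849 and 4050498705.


0b1111101110101101000010101100001 ^ 0b11110001011011011011010010010001 = 0b10001100101110110011000111110000 = 2361078256

2361078256


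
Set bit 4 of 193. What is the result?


193 | (1 << 4) = 193 | 16 = 209

209


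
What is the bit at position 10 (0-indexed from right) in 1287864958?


0b1001100110000110100001001111110, position 10 = 0

0


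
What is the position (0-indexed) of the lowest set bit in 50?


0b110010. Lowest set bit at position 1

1


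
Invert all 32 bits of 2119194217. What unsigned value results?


2119194217 ^ 4294967295 = 2175773078

2175773078


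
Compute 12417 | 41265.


0b11000010000001 | 0b1010000100110001 = 0b1011000110110001 = 45489

45489


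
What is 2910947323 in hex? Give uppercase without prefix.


2910947323 = AD8187FB hex

AD8187FB


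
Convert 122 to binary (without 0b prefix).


122 = 1111010 in binary

1111010


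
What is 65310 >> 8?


0b1111111100011110 >> 8 = 0b11111111 = 255

255


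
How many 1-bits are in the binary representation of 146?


0b10010010 has 3 set bits

3


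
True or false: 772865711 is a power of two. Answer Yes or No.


0b101110000100001111111010101111. Multiple bits set => No

No


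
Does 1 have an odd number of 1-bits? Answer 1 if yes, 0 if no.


0b1 has 1 ones => parity 1

1


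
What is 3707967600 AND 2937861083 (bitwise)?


0b11011101000000110001100001110000 & 0b10101111000111000011001111011011 = 0b10001101000000000001000001010000 = 2365591632

2365591632


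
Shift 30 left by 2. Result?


0b11110 << 2 = 0b1111000 = 120

120


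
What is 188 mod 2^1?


188 & 1 = 0

0


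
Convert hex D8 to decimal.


D8 hex = 216 decimal

216


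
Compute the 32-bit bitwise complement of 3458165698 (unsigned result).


~0b11001110000111110110101111000010 = 0b110001111000001001010000111101 = 836801597 (32-bit unsigned)

836801597


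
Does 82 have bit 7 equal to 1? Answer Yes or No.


0b1010010, bit 7 = 0. No

No


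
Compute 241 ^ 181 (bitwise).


0b11110001 ^ 0b10110101 = 0b1000100 = 68

68


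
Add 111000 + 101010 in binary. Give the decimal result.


111000 + 101010 = 1100010 = 98

98


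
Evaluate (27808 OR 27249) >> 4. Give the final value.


Step 1: 27808 | 27249 = 28401
Step 2: 28401 >> 4 = 1775

1775


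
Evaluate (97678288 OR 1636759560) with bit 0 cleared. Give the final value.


Step 1: 97678288 | 1636759560 = 1709112280
Step 2: 1709112280 & ~(1 << 0) = 1709112280

1709112280


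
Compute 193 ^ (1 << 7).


193 ^ (1 << 7) = 193 ^ 128 = 65

65


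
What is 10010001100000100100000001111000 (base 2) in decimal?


10010001100000100100000001111000 in decimal = 2441232504

2441232504


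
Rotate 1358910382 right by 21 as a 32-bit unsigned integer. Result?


Rotate 0b1010000111111110101001110101110 right by 21 (32-bit) = 0b11111010100111010111001010000111 = 4204622471

4204622471


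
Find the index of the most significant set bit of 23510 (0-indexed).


0b101101111010110. Highest set bit at position 14

14


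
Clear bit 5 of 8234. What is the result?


8234 & ~(1 << 5) = 8202

8202


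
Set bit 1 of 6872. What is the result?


6872 | (1 << 1) = 6872 | 2 = 6874

6874


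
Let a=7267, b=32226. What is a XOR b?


7267 ^ 32226 = 24961

24961


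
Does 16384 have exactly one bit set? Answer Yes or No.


0b100000000000000. Only one bit set => Yes

Yes


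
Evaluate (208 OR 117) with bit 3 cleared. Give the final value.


Step 1: 208 | 117 = 245
Step 2: 245 & ~(1 << 3) = 245

245


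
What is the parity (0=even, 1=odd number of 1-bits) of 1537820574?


0b1011011101010010100011110011110 has 18 ones => parity 0

0


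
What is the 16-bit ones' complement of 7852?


7852 ^ 65535 = 57683

57683


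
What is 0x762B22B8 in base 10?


762B22B8 hex = 1982538424 decimal

1982538424


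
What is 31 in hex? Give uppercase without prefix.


31 = 1F hex

1F


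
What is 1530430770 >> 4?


0b1011011001110001000010100110010 >> 4 = 0b101101100111000100001010011 = 95651923

95651923


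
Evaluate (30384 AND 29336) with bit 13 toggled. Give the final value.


Step 1: 30384 & 29336 = 29328
Step 2: 29328 ^ (1 << 13) = 29328 ^ 8192 = 21136

21136


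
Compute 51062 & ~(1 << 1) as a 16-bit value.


51062 & ~(1 << 1) = 51060

51060


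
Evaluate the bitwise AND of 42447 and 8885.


0b1010010111001111 & 0b10001010110101 = 0b10000010000101 = 8325

8325


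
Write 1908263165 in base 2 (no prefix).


1908263165 = 1110001101111011100100011111101 in binary

1110001101111011100100011111101


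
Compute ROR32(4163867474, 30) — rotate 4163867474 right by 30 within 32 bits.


Rotate 0b11111000001011111001001101010010 right by 30 (32-bit) = 0b11100000101111100100110101001011 = 3770568011

3770568011


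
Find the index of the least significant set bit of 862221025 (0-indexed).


0b110011011001000111001011100001. Lowest set bit at position 0

0


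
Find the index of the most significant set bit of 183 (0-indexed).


0b10110111. Highest set bit at position 7

7


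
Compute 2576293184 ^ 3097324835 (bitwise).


0b10011001100011110001110101000000 ^ 0b10111000100111010110110100100011 = 0b100001000100100111000001100011 = 554856547

554856547


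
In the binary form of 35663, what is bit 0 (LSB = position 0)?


0b1000101101001111, position 0 = 1

1


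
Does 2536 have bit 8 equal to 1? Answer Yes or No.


0b100111101000, bit 8 = 1. Yes

Yes


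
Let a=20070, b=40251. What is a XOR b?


20070 ^ 40251 = 54109

54109


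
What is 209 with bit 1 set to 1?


209 | (1 << 1) = 209 | 2 = 211

211


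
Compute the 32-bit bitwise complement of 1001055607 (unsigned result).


~0b111011101010101110010101110111 = 0b11000100010101010001101010001000 = 3293911688 (32-bit unsigned)

3293911688


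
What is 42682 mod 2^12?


42682 & 4095 = 1722

1722


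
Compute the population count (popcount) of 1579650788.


0b1011110001001111000111011100100 has 17 set bits

17


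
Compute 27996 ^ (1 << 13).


27996 ^ (1 << 13) = 27996 ^ 8192 = 19804

19804


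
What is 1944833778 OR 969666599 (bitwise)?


0b1110011111010111100111011110010 | 0b111001110010111111000000100111 = 0b1111011111010111111111011110111 = 2079063799

2079063799


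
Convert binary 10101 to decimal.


10101 in decimal = 21

21


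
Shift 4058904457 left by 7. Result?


0b11110001111011011111011110001001 << 7 = 0b111100011110110111110111100010010000000 = 519539770496

519539770496


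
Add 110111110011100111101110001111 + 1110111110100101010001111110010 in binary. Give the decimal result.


110111110011100111101110001111 + 1110111110100101010001111110010 = 10101111101000010001111110000001 = 2946572161

2946572161


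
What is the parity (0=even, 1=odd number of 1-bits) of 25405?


0b110001100111101 has 9 ones => parity 1

1


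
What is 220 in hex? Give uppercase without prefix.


220 = DC hex

DC


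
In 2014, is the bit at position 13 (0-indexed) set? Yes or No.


0b11111011110, bit 13 = 0. No

No


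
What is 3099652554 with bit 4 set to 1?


3099652554 | (1 << 4) = 3099652554 | 16 = 3099652570

3099652570


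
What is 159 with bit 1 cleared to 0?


159 & ~(1 << 1) = 157

157


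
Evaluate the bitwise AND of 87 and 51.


0b1010111 & 0b110011 = 0b10011 = 19

19


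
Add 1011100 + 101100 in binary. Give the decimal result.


1011100 + 101100 = 10001000 = 136

136


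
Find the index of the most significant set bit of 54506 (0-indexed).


0b1101010011101010. Highest set bit at position 15

15


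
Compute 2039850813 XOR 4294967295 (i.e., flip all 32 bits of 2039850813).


2039850813 ^ 4294967295 = 2255116482

2255116482


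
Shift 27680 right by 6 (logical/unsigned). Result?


0b110110000100000 >> 6 = 0b110110000 = 432

432


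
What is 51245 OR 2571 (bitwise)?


0b1100100000101101 | 0b101000001011 = 0b1100101000101111 = 51759

51759


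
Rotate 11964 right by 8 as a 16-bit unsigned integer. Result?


Rotate 0b10111010111100 right by 8 (16-bit) = 0b1011110000101110 = 48174

48174


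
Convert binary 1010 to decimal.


1010 in decimal = 10

10


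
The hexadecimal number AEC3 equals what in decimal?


AEC3 hex = 44739 decimal

44739


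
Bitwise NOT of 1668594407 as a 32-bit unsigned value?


~0b1100011011101001011101011100111 = 0b10011100100010110100010100011000 = 2626372888 (32-bit unsigned)

2626372888


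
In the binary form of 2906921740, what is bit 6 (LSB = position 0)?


0b10101101010001000001101100001100, position 6 = 0

0


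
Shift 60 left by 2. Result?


0b111100 << 2 = 0b11110000 = 240

240


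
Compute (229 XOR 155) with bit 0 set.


Step 1: 229 ^ 155 = 126
Step 2: 126 | (1 << 0) = 126 | 1 = 127

127


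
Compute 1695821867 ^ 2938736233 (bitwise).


0b1100101000101000011000000101011 ^ 0b10101111001010011000111001101001 = 0b11001010001111011011111001000010 = 3393044034

3393044034


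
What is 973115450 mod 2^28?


973115450 & 268435455 = 167809082

167809082


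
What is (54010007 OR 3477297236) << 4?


Step 1: 54010007 | 3477297236 = 3480975575
Step 2: 3480975575 << 4 = 55695609200

55695609200


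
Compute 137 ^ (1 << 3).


137 ^ (1 << 3) = 137 ^ 8 = 129

129


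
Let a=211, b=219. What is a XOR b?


211 ^ 219 = 8

8


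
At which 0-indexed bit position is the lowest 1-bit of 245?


0b11110101. Lowest set bit at position 0

0


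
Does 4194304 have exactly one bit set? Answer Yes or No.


0b10000000000000000000000. Only one bit set => Yes

Yes


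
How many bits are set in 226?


0b11100010 has 4 set bits

4


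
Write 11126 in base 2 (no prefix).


11126 = 10101101110110 in binary

10101101110110


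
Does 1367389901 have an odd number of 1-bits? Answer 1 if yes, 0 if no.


0b1010001100000001011011011001101 has 14 ones => parity 0

0


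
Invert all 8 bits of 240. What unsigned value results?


240 ^ 255 = 15

15


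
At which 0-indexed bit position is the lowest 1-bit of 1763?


0b11011100011. Lowest set bit at position 0

0


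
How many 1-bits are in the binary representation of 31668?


0b111101110110100 has 10 set bits

10


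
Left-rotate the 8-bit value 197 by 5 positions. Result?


Rotate 0b11000101 left by 5 (8-bit) = 0b10111000 = 184

184


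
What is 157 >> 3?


0b10011101 >> 3 = 0b10011 = 19

19


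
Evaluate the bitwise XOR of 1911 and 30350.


0b11101110111 ^ 0b111011010001110 = 0b111000111111001 = 29177

29177


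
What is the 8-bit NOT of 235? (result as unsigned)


~0b11101011 = 0b10100 = 20 (8-bit unsigned)

20


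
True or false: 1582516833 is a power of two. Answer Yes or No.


0b1011110010100110100101001100001. Multiple bits set => No

No


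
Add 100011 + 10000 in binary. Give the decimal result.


100011 + 10000 = 110011 = 51

51


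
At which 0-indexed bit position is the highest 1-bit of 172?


0b10101100. Highest set bit at position 7

7


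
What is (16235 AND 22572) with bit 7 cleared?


Step 1: 16235 & 22572 = 6184
Step 2: 6184 & ~(1 << 7) = 6184

6184


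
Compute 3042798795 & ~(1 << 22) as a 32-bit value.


3042798795 & ~(1 << 22) = 3038604491

3038604491


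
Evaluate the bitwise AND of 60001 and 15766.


0b1110101001100001 & 0b11110110010110 = 0b10100000000000 = 10240

10240


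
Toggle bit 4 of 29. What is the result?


29 ^ (1 << 4) = 29 ^ 16 = 13

13


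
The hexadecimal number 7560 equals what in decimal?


7560 hex = 30048 decimal

30048


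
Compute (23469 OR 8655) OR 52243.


Step 1: 23469 | 8655 = 31727
Step 2: 31727 | 52243 = 65535

65535


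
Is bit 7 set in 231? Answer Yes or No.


0b11100111, bit 7 = 1. Yes

Yes


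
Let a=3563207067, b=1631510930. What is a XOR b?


3563207067 ^ 1631510930 = 3042760713

3042760713


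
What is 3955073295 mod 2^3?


3955073295 & 7 = 7

7


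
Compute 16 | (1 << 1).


16 | (1 << 1) = 16 | 2 = 18

18


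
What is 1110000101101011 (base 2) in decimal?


1110000101101011 in decimal = 57707

57707


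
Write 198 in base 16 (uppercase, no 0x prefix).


198 = C6 hex

C6


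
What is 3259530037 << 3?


0b11000010010010000111101100110101 << 3 = 0b11000010010010000111101100110101000 = 26076240296

26076240296


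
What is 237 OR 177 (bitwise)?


0b11101101 | 0b10110001 = 0b11111101 = 253

253


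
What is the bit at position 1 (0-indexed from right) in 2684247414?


0b10011111111111100101110101110110, position 1 = 1

1


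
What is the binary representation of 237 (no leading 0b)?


237 = 11101101 in binary

11101101


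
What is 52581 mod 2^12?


52581 & 4095 = 3429

3429


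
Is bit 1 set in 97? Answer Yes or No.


0b1100001, bit 1 = 0. No

No


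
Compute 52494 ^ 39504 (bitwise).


0b1100110100001110 ^ 0b1001101001010000 = 0b101011101011110 = 22366

22366


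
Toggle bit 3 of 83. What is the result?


83 ^ (1 << 3) = 83 ^ 8 = 91

91


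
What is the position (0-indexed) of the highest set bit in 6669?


0b1101000001101. Highest set bit at position 12

12


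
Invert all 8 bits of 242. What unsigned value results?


242 ^ 255 = 13

13


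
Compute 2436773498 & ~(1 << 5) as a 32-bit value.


2436773498 & ~(1 << 5) = 2436773466

2436773466


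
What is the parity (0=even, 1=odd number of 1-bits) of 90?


0b1011010 has 4 ones => parity 0

0


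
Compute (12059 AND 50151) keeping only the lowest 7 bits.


Step 1: 12059 & 50151 = 771
Step 2: 771 & 127 = 3

3


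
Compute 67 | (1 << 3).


67 | (1 << 3) = 67 | 8 = 75

75


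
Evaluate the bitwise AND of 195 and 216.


0b11000011 & 0b11011000 = 0b11000000 = 192

192


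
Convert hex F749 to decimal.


F749 hex = 63305 decimal

63305


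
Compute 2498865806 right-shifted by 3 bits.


0b10010100111100011010101010001110 >> 3 = 0b10010100111100011010101010001 = 312358225

312358225


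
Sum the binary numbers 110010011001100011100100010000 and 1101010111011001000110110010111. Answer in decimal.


110010011001100011100100010000 + 1101010111011001000110110010111 = 10011101010100101100011010100111 = 2639447719

2639447719


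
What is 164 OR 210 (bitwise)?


0b10100100 | 0b11010010 = 0b11110110 = 246

246


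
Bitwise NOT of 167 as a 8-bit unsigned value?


~0b10100111 = 0b1011000 = 88 (8-bit unsigned)

88


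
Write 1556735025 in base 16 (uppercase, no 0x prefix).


1556735025 = 5CC9E431 hex

5CC9E431


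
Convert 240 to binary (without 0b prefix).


240 = 11110000 in binary

11110000


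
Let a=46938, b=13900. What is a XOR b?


46938 ^ 13900 = 33046

33046


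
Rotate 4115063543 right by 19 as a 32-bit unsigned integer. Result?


Rotate 0b11110101010001101110001011110111 right by 19 (32-bit) = 0b11011100010111101111111010101000 = 3697213096

3697213096


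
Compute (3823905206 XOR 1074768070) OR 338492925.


Step 1: 3823905206 ^ 1074768070 = 2749596016
Step 2: 2749596016 | 338492925 = 3085958653

3085958653


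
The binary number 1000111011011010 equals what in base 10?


1000111011011010 in decimal = 36570

36570


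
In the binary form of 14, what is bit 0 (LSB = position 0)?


0b1110, position 0 = 0

0


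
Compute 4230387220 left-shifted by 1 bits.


0b11111100001001101001011000010100 << 1 = 0b111111000010011010010110000101000 = 8460774440

8460774440


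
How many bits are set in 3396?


0b110101000100 has 5 set bits

5


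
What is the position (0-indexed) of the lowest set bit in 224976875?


0b1101011010001101111111101011. Lowest set bit at position 0

0


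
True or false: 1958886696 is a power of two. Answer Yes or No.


0b1110100110000100011110100101000. Multiple bits set => No

No


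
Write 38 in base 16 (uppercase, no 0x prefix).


38 = 26 hex

26


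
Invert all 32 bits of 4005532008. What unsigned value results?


4005532008 ^ 4294967295 = 289435287

289435287


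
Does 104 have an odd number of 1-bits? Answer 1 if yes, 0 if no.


0b1101000 has 3 ones => parity 1

1


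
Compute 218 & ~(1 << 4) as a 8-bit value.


218 & ~(1 << 4) = 202

202


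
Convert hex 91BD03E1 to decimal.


91BD03E1 hex = 2445083617 decimal

2445083617


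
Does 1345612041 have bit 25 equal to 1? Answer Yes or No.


0b1010000001101000110100100001001, bit 25 = 0. No

No


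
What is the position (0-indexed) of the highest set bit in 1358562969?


0b1010000111110100000011010011001. Highest set bit at position 30

30


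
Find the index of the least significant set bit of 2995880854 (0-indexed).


0b10110010100100011000001110010110. Lowest set bit at position 1

1


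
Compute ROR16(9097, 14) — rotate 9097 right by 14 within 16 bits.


Rotate 0b10001110001001 right by 14 (16-bit) = 0b1000111000100100 = 36388

36388


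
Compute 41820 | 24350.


0b1010001101011100 | 0b101111100011110 = 0b1111111101011110 = 65374

65374


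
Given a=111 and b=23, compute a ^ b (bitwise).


111 ^ 23 = 120

120


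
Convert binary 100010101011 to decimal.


100010101011 in decimal = 2219

2219


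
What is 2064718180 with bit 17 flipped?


2064718180 ^ (1 << 17) = 2064718180 ^ 131072 = 2064849252

2064849252


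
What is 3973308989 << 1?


0b11101100110100111110001000111101 << 1 = 0b111011001101001111100010001111010 = 7946617978

7946617978


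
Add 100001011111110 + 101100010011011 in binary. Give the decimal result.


100001011111110 + 101100010011011 = 1001101110011001 = 39833

39833


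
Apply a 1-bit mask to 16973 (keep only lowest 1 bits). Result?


16973 & 1 = 1

1


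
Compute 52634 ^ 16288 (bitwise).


0b1100110110011010 ^ 0b11111110100000 = 0b1111001000111010 = 62010

62010


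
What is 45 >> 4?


0b101101 >> 4 = 0b10 = 2

2


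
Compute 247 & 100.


0b11110111 & 0b1100100 = 0b1100100 = 100

100


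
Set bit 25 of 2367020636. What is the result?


2367020636 | (1 << 25) = 2367020636 | 33554432 = 2400575068

2400575068


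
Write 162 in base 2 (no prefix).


162 = 10100010 in binary

10100010


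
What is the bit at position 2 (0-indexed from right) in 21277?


0b101001100011101, position 2 = 1

1


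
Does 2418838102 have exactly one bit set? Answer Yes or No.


0b10010000001011001000101001010110. Multiple bits set => No

No


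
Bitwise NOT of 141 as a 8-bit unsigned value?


~0b10001101 = 0b1110010 = 114 (8-bit unsigned)

114


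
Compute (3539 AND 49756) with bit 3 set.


Step 1: 3539 & 49756 = 80
Step 2: 80 | (1 << 3) = 80 | 8 = 88

88


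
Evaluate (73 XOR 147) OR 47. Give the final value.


Step 1: 73 ^ 147 = 218
Step 2: 218 | 47 = 255

255


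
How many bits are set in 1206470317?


0b1000111111010010100011010101101 has 17 set bits

17


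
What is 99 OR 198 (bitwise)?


0b1100011 | 0b11000110 = 0b11100111 = 231

231


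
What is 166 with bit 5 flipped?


166 ^ (1 << 5) = 166 ^ 32 = 134

134


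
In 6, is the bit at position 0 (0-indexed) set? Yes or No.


0b110, bit 0 = 0. No

No


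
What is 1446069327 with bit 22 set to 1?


1446069327 | (1 << 22) = 1446069327 | 4194304 = 1450263631

1450263631


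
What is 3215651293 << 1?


0b10111111101010101111000111011101 << 1 = 0b101111111010101011110001110111010 = 6431302586

6431302586


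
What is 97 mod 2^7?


97 & 127 = 97

97


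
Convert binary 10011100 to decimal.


10011100 in decimal = 156

156


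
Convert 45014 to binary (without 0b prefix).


45014 = 1010111111010110 in binary

1010111111010110


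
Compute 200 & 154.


0b11001000 & 0b10011010 = 0b10001000 = 136

136


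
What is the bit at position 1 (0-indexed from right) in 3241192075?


0b11000001001100001010101010001011, position 1 = 1

1


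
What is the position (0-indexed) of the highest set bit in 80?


0b1010000. Highest set bit at position 6

6


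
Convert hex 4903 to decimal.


4903 hex = 18691 decimal

18691


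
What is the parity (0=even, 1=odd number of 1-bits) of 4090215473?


0b11110011110010111011110000110001 has 19 ones => parity 1

1


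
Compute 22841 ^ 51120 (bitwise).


0b101100100111001 ^ 0b1100011110110000 = 0b1001111010001001 = 40585

40585


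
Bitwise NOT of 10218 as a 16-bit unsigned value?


~0b10011111101010 = 0b1101100000010101 = 55317 (16-bit unsigned)

55317


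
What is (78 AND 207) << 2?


Step 1: 78 & 207 = 78
Step 2: 78 << 2 = 312

312


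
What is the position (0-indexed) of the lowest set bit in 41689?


0b1010001011011001. Lowest set bit at position 0

0


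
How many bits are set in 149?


0b10010101 has 4 set bits

4


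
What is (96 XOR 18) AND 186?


Step 1: 96 ^ 18 = 114
Step 2: 114 & 186 = 50

50


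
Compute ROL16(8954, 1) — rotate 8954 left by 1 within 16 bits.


Rotate 0b10001011111010 left by 1 (16-bit) = 0b100010111110100 = 17908

17908


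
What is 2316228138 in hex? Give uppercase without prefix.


2316228138 = 8A0ED62A hex

8A0ED62A


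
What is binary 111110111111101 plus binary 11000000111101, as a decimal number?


111110111111101 + 11000000111101 = 1010111000111010 = 44602

44602


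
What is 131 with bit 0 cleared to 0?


131 & ~(1 << 0) = 130

130


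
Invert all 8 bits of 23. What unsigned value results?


23 ^ 255 = 232

232


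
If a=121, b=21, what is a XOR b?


121 ^ 21 = 108

108


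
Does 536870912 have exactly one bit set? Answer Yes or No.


0b100000000000000000000000000000. Only one bit set => Yes

Yes


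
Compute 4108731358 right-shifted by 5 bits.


0b11110100111001100100001111011110 >> 5 = 0b111101001110011001000011110 = 128397854

128397854


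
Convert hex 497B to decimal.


497B hex = 18811 decimal

18811


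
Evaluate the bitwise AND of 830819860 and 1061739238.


0b110001100001010100111000010100 & 0b111111010010001101101011100110 = 0b110001000000000100101000000100 = 822102532

822102532


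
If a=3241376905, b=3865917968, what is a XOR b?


3241376905 ^ 3865917968 = 660489881

660489881


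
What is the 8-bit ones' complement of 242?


242 ^ 255 = 13

13


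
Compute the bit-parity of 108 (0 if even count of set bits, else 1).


0b1101100 has 4 ones => parity 0

0


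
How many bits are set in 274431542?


0b10000010110110111111000110110 has 16 set bits

16


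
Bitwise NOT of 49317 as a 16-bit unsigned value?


~0b1100000010100101 = 0b11111101011010 = 16218 (16-bit unsigned)

16218


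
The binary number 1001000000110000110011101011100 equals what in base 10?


1001000000110000110011101011100 in decimal = 1209558876

1209558876


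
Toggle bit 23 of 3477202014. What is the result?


3477202014 ^ (1 << 23) = 3477202014 ^ 8388608 = 3485590622

3485590622


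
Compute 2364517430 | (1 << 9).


2364517430 | (1 << 9) = 2364517430 | 512 = 2364517942

2364517942


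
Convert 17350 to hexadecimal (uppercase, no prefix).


17350 = 43C6 hex

43C6


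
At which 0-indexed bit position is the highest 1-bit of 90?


0b1011010. Highest set bit at position 6

6


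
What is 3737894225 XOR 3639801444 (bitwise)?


0b11011110110010111011110101010001 ^ 0b11011000111100101111011001100100 = 0b110001110010100101100110101 = 104418101

104418101


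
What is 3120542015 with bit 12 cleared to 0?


3120542015 & ~(1 << 12) = 3120537919

3120537919


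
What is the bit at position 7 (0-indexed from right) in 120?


0b1111000, position 7 = 0

0


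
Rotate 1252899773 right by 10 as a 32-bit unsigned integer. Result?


Rotate 0b1001010101011011011101110111101 right by 10 (32-bit) = 0b11101111010100101010101101101110 = 4015172462

4015172462


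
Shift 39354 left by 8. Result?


0b1001100110111010 << 8 = 0b100110011011101000000000 = 10074624

10074624


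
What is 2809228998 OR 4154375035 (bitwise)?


0b10100111011100010110111011000110 | 0b11110111100111101011101101111011 = 0b11110111111111111111111111111111 = 4160749567

4160749567


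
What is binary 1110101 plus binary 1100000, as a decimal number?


1110101 + 1100000 = 11010101 = 213

213


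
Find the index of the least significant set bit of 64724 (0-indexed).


0b1111110011010100. Lowest set bit at position 2

2


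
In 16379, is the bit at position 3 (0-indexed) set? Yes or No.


0b11111111111011, bit 3 = 1. Yes

Yes


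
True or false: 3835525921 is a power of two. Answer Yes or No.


0b11100100100111010111101100100001. Multiple bits set => No

No


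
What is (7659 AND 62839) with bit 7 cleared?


Step 1: 7659 & 62839 = 5475
Step 2: 5475 & ~(1 << 7) = 5475

5475


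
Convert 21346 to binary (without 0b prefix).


21346 = 101001101100010 in binary

101001101100010


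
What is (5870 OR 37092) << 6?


Step 1: 5870 | 37092 = 38638
Step 2: 38638 << 6 = 2472832

2472832


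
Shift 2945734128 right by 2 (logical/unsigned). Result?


0b10101111100101000101010111110000 >> 2 = 0b101011111001010001010101111100 = 736433532

736433532
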